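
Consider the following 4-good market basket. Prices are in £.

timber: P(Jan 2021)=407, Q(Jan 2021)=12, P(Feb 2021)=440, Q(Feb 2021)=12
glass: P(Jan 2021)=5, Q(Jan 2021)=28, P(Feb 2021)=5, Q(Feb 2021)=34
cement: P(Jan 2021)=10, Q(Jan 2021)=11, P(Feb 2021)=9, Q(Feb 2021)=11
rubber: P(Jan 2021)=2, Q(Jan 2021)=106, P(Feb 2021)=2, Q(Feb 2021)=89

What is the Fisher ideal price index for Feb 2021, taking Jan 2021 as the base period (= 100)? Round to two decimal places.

107.20

Laspeyres component (base-period weights):
ΣP(Feb 2021)Q(Jan 2021) = 440×12 + 5×28 + 9×11 + 2×106 = 5280 + 140 + 99 + 212 = 5731
ΣP(Jan 2021)Q(Jan 2021) = 407×12 + 5×28 + 10×11 + 2×106 = 4884 + 140 + 110 + 212 = 5346
L = 5731 / 5346 × 100 = 107.2016
Paasche component (current-period weights):
ΣP(Feb 2021)Q(Feb 2021) = 440×12 + 5×34 + 9×11 + 2×89 = 5280 + 170 + 99 + 178 = 5727
ΣP(Jan 2021)Q(Feb 2021) = 407×12 + 5×34 + 10×11 + 2×89 = 4884 + 170 + 110 + 178 = 5342
P = 5727 / 5342 × 100 = 107.2070
Fisher = √(L × P) = √(107.2016 × 107.2070) = 107.2043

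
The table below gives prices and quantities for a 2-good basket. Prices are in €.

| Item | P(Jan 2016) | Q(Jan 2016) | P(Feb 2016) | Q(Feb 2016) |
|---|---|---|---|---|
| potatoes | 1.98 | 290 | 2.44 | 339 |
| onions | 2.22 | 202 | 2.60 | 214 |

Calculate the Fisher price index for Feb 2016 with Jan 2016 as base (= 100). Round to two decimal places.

Laspeyres component (base-period weights):
ΣP(Feb 2016)Q(Jan 2016) = 2.44×290 + 2.60×202 = 707.6 + 525.2 = 1232.8
ΣP(Jan 2016)Q(Jan 2016) = 1.98×290 + 2.22×202 = 574.2 + 448.44 = 1022.64
L = 1232.8 / 1022.64 × 100 = 120.5507
Paasche component (current-period weights):
ΣP(Feb 2016)Q(Feb 2016) = 2.44×339 + 2.60×214 = 827.16 + 556.4 = 1383.56
ΣP(Jan 2016)Q(Feb 2016) = 1.98×339 + 2.22×214 = 671.22 + 475.08 = 1146.3
P = 1383.56 / 1146.3 × 100 = 120.6979
Fisher = √(L × P) = √(120.5507 × 120.6979) = 120.6243

120.62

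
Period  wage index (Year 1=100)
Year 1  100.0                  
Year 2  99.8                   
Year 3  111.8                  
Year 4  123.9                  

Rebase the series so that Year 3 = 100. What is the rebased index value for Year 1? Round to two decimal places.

Rebased(Year 1) = 100.0 / 111.8 × 100 = 89.4454

89.45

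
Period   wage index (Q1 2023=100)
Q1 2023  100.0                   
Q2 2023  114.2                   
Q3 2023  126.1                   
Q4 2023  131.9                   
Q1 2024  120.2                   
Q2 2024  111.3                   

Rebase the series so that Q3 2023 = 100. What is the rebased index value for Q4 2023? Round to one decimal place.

104.6

Rebased(Q4 2023) = 131.9 / 126.1 × 100 = 104.5995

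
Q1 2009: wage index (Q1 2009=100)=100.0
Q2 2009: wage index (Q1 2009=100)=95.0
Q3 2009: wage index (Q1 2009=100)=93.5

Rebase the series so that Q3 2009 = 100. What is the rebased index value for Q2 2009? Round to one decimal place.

101.6

Rebased(Q2 2009) = 95.0 / 93.5 × 100 = 101.6043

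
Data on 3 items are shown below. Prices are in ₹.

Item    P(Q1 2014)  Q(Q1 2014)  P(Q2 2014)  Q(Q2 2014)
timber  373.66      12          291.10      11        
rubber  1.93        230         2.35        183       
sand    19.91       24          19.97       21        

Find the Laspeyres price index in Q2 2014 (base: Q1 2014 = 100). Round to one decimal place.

83.5

Laspeyres price index uses base-period quantities as weights.
ΣP(Q2 2014)·Q(Q1 2014) = 291.10×12 + 2.35×230 + 19.97×24 = 3493.2 + 540.5 + 479.28 = 4512.98
ΣP(Q1 2014)·Q(Q1 2014) = 373.66×12 + 1.93×230 + 19.91×24 = 4483.92 + 443.9 + 477.84 = 5405.66
Index = 4512.98 / 5405.66 × 100 = 83.4862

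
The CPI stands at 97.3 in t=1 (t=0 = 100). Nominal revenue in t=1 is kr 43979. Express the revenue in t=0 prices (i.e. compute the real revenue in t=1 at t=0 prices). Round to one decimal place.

45199.4

Real = Nominal ÷ (Index/100) = 43979 ÷ (97.3/100)
     = 43979 ÷ 0.973 = 45199.3834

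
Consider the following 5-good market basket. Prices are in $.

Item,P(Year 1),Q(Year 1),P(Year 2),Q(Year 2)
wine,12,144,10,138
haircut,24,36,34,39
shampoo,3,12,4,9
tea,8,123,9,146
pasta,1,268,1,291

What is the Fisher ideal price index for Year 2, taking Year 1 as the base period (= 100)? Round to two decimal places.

105.96

Laspeyres component (base-period weights):
ΣP(Year 2)Q(Year 1) = 10×144 + 34×36 + 4×12 + 9×123 + 1×268 = 1440 + 1224 + 48 + 1107 + 268 = 4087
ΣP(Year 1)Q(Year 1) = 12×144 + 24×36 + 3×12 + 8×123 + 1×268 = 1728 + 864 + 36 + 984 + 268 = 3880
L = 4087 / 3880 × 100 = 105.3351
Paasche component (current-period weights):
ΣP(Year 2)Q(Year 2) = 10×138 + 34×39 + 4×9 + 9×146 + 1×291 = 1380 + 1326 + 36 + 1314 + 291 = 4347
ΣP(Year 1)Q(Year 2) = 12×138 + 24×39 + 3×9 + 8×146 + 1×291 = 1656 + 936 + 27 + 1168 + 291 = 4078
P = 4347 / 4078 × 100 = 106.5964
Fisher = √(L × P) = √(105.3351 × 106.5964) = 105.9638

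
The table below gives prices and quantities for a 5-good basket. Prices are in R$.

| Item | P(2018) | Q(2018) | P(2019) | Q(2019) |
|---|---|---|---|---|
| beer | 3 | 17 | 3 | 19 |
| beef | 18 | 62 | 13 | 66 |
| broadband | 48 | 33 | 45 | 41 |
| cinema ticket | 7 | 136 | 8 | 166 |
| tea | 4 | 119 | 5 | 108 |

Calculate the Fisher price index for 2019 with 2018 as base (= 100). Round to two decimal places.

96.30

Laspeyres component (base-period weights):
ΣP(2019)Q(2018) = 3×17 + 13×62 + 45×33 + 8×136 + 5×119 = 51 + 806 + 1485 + 1088 + 595 = 4025
ΣP(2018)Q(2018) = 3×17 + 18×62 + 48×33 + 7×136 + 4×119 = 51 + 1116 + 1584 + 952 + 476 = 4179
L = 4025 / 4179 × 100 = 96.3149
Paasche component (current-period weights):
ΣP(2019)Q(2019) = 3×19 + 13×66 + 45×41 + 8×166 + 5×108 = 57 + 858 + 1845 + 1328 + 540 = 4628
ΣP(2018)Q(2019) = 3×19 + 18×66 + 48×41 + 7×166 + 4×108 = 57 + 1188 + 1968 + 1162 + 432 = 4807
P = 4628 / 4807 × 100 = 96.2763
Fisher = √(L × P) = √(96.3149 × 96.2763) = 96.2956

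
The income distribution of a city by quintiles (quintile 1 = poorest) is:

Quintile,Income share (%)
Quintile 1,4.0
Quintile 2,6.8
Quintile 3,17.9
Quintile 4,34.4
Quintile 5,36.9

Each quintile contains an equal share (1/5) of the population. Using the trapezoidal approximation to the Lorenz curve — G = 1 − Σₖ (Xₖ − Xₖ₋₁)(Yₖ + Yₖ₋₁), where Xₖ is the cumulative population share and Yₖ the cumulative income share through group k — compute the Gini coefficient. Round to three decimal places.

0.374

Cumulative income shares Yₖ: 0.0400, 0.1080, 0.2870, 0.6310, 1.0000
Σ (Xₖ−Xₖ₋₁)(Yₖ+Yₖ₋₁) = (1/5)(0.0400+0.0000) + (1/5)(0.1080+0.0400) + (1/5)(0.2870+0.1080) + (1/5)(0.6310+0.2870) + (1/5)(1.0000+0.6310)
  = 0.0080 + 0.0296 + 0.0790 + 0.1836 + 0.3262 = 0.6264
G = 1 − 0.6264 = 0.3736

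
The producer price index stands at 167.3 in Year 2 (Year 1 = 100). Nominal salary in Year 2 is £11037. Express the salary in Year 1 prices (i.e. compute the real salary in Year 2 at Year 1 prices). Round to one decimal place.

Real = Nominal ÷ (Index/100) = 11037 ÷ (167.3/100)
     = 11037 ÷ 1.673 = 6597.1309

6597.1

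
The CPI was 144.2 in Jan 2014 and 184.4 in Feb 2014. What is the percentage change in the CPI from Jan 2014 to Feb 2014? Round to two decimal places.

27.88%

Change = (184.4 − 144.2) / 144.2 × 100
       = 40.2 / 144.2 × 100 = 27.8779%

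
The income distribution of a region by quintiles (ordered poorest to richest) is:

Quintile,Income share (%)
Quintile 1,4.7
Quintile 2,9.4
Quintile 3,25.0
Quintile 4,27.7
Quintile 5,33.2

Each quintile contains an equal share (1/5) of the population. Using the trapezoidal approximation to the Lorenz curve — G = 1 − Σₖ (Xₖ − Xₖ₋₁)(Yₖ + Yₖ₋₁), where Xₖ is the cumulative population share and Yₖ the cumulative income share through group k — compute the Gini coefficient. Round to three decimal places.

Cumulative income shares Yₖ: 0.0470, 0.1410, 0.3910, 0.6680, 1.0000
Σ (Xₖ−Xₖ₋₁)(Yₖ+Yₖ₋₁) = (1/5)(0.0470+0.0000) + (1/5)(0.1410+0.0470) + (1/5)(0.3910+0.1410) + (1/5)(0.6680+0.3910) + (1/5)(1.0000+0.6680)
  = 0.0094 + 0.0376 + 0.1064 + 0.2118 + 0.3336 = 0.6988
G = 1 − 0.6988 = 0.3012

0.301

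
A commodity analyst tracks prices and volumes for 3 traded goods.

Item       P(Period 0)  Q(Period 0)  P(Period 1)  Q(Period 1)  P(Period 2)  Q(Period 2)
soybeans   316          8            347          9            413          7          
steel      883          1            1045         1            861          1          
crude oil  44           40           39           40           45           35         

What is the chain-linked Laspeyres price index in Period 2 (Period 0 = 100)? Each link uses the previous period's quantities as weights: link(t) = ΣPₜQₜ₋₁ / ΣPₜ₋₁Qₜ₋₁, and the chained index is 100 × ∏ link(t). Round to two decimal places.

Link Period 0→Period 1:
ΣP(Period 1)Q(Period 0) = 347×8 + 1045×1 + 39×40 = 2776 + 1045 + 1560 = 5381
ΣP(Period 0)Q(Period 0) = 316×8 + 883×1 + 44×40 = 2528 + 883 + 1760 = 5171
link = 5381/5171 = 1.040611
Link Period 1→Period 2:
ΣP(Period 2)Q(Period 1) = 413×9 + 861×1 + 45×40 = 3717 + 861 + 1800 = 6378
ΣP(Period 1)Q(Period 1) = 347×9 + 1045×1 + 39×40 = 3123 + 1045 + 1560 = 5728
link = 6378/5728 = 1.113478
Chained index = 100 × 1.040611 × 1.113478 = 115.8697

115.87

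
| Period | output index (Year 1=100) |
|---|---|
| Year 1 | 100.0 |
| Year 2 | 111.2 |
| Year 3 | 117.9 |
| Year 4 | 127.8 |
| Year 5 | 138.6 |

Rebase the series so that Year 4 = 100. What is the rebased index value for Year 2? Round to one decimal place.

87.0

Rebased(Year 2) = 111.2 / 127.8 × 100 = 87.0110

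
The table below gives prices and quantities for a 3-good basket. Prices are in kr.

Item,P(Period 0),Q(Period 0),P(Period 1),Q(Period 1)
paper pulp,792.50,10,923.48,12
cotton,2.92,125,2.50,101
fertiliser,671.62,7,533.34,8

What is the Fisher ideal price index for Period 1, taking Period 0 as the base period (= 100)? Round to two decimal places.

102.51

Laspeyres component (base-period weights):
ΣP(Period 1)Q(Period 0) = 923.48×10 + 2.50×125 + 533.34×7 = 9234.8 + 312.5 + 3733.38 = 13280.68
ΣP(Period 0)Q(Period 0) = 792.50×10 + 2.92×125 + 671.62×7 = 7925 + 365 + 4701.34 = 12991.34
L = 13280.68 / 12991.34 × 100 = 102.2272
Paasche component (current-period weights):
ΣP(Period 1)Q(Period 1) = 923.48×12 + 2.50×101 + 533.34×8 = 11081.76 + 252.5 + 4266.72 = 15600.98
ΣP(Period 0)Q(Period 1) = 792.50×12 + 2.92×101 + 671.62×8 = 9510 + 294.92 + 5372.96 = 15177.88
P = 15600.98 / 15177.88 × 100 = 102.7876
Fisher = √(L × P) = √(102.2272 × 102.7876) = 102.5070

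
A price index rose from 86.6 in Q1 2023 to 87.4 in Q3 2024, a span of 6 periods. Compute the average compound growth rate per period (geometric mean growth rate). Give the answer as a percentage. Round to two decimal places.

0.15%

Growth factor = (87.4/86.6)^(1/6) = (1.009238)^(1/6) = 1.001534
Growth rate = 1.001534 − 1 = 0.001534 = 0.1534%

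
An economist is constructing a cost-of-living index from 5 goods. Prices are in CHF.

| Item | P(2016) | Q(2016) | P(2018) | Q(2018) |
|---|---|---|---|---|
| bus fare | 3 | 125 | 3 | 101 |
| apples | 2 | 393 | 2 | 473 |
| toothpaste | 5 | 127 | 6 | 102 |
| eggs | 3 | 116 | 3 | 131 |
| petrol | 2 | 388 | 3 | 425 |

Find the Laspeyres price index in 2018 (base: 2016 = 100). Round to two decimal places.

Laspeyres price index uses base-period quantities as weights.
ΣP(2018)·Q(2016) = 3×125 + 2×393 + 6×127 + 3×116 + 3×388 = 375 + 786 + 762 + 348 + 1164 = 3435
ΣP(2016)·Q(2016) = 3×125 + 2×393 + 5×127 + 3×116 + 2×388 = 375 + 786 + 635 + 348 + 776 = 2920
Index = 3435 / 2920 × 100 = 117.6370

117.64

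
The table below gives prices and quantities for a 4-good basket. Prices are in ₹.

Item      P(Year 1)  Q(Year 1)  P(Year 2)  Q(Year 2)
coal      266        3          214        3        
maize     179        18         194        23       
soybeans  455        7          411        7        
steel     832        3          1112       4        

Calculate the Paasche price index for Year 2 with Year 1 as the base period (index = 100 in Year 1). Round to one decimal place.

108.8

Paasche price index uses current-period quantities as weights.
ΣP(Year 2)·Q(Year 2) = 214×3 + 194×23 + 411×7 + 1112×4 = 642 + 4462 + 2877 + 4448 = 12429
ΣP(Year 1)·Q(Year 2) = 266×3 + 179×23 + 455×7 + 832×4 = 798 + 4117 + 3185 + 3328 = 11428
Index = 12429 / 11428 × 100 = 108.7592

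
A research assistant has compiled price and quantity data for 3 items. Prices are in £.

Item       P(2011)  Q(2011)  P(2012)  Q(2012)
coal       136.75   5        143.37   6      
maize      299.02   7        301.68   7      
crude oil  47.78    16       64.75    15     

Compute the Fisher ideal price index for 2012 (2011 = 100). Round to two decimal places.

108.87

Laspeyres component (base-period weights):
ΣP(2012)Q(2011) = 143.37×5 + 301.68×7 + 64.75×16 = 716.85 + 2111.76 + 1036 = 3864.61
ΣP(2011)Q(2011) = 136.75×5 + 299.02×7 + 47.78×16 = 683.75 + 2093.14 + 764.48 = 3541.37
L = 3864.61 / 3541.37 × 100 = 109.1275
Paasche component (current-period weights):
ΣP(2012)Q(2012) = 143.37×6 + 301.68×7 + 64.75×15 = 860.22 + 2111.76 + 971.25 = 3943.23
ΣP(2011)Q(2012) = 136.75×6 + 299.02×7 + 47.78×15 = 820.5 + 2093.14 + 716.7 = 3630.34
P = 3943.23 / 3630.34 × 100 = 108.6188
Fisher = √(L × P) = √(109.1275 × 108.6188) = 108.8728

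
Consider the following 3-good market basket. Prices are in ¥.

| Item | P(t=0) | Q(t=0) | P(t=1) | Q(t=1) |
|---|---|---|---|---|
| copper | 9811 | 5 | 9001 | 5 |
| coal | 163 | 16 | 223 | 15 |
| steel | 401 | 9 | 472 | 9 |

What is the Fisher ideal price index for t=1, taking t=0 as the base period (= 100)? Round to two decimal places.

Laspeyres component (base-period weights):
ΣP(t=1)Q(t=0) = 9001×5 + 223×16 + 472×9 = 45005 + 3568 + 4248 = 52821
ΣP(t=0)Q(t=0) = 9811×5 + 163×16 + 401×9 = 49055 + 2608 + 3609 = 55272
L = 52821 / 55272 × 100 = 95.5656
Paasche component (current-period weights):
ΣP(t=1)Q(t=1) = 9001×5 + 223×15 + 472×9 = 45005 + 3345 + 4248 = 52598
ΣP(t=0)Q(t=1) = 9811×5 + 163×15 + 401×9 = 49055 + 2445 + 3609 = 55109
P = 52598 / 55109 × 100 = 95.4436
Fisher = √(L × P) = √(95.5656 × 95.4436) = 95.5046

95.50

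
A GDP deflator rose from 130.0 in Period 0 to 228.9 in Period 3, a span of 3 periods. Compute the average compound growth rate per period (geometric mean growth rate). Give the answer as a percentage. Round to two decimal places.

20.75%

Growth factor = (228.9/130.0)^(1/3) = (1.760769)^(1/3) = 1.207538
Growth rate = 1.207538 − 1 = 0.207538 = 20.7538%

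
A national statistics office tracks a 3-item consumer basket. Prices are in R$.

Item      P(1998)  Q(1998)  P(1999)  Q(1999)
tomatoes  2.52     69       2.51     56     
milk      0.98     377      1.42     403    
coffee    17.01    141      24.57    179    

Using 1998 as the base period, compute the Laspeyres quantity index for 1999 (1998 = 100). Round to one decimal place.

121.7

Laspeyres quantity index uses base-period prices as weights.
ΣP(1998)·Q(1999) = 2.52×56 + 0.98×403 + 17.01×179 = 141.12 + 394.94 + 3044.79 = 3580.85
ΣP(1998)·Q(1998) = 2.52×69 + 0.98×377 + 17.01×141 = 173.88 + 369.46 + 2398.41 = 2941.75
Index = 3580.85 / 2941.75 × 100 = 121.7252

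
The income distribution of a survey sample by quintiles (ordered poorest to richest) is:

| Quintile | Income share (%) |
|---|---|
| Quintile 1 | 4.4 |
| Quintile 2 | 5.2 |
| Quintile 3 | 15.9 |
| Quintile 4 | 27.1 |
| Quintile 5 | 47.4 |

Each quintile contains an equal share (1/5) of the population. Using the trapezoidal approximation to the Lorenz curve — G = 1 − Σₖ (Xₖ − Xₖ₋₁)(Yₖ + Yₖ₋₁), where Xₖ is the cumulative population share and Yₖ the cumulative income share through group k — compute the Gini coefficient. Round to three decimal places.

Cumulative income shares Yₖ: 0.0440, 0.0960, 0.2550, 0.5260, 1.0000
Σ (Xₖ−Xₖ₋₁)(Yₖ+Yₖ₋₁) = (1/5)(0.0440+0.0000) + (1/5)(0.0960+0.0440) + (1/5)(0.2550+0.0960) + (1/5)(0.5260+0.2550) + (1/5)(1.0000+0.5260)
  = 0.0088 + 0.0280 + 0.0702 + 0.1562 + 0.3052 = 0.5684
G = 1 − 0.5684 = 0.4316

0.432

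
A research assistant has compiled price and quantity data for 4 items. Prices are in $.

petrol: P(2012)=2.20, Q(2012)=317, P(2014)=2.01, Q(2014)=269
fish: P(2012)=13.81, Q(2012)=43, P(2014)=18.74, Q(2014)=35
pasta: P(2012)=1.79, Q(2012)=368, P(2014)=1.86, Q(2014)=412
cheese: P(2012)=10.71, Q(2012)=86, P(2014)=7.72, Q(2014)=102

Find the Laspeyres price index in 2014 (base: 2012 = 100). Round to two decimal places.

97.23

Laspeyres price index uses base-period quantities as weights.
ΣP(2014)·Q(2012) = 2.01×317 + 18.74×43 + 1.86×368 + 7.72×86 = 637.17 + 805.82 + 684.48 + 663.92 = 2791.39
ΣP(2012)·Q(2012) = 2.20×317 + 13.81×43 + 1.79×368 + 10.71×86 = 697.4 + 593.83 + 658.72 + 921.06 = 2871.01
Index = 2791.39 / 2871.01 × 100 = 97.2268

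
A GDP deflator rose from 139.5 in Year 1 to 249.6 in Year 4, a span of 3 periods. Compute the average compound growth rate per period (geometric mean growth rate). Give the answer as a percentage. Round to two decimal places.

21.40%

Growth factor = (249.6/139.5)^(1/3) = (1.789247)^(1/3) = 1.214013
Growth rate = 1.214013 − 1 = 0.214013 = 21.4013%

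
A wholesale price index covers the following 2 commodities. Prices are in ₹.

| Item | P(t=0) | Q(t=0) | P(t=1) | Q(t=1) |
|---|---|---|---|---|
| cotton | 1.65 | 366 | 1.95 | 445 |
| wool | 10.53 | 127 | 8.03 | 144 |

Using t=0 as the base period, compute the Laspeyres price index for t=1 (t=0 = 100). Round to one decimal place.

89.3

Laspeyres price index uses base-period quantities as weights.
ΣP(t=1)·Q(t=0) = 1.95×366 + 8.03×127 = 713.7 + 1019.81 = 1733.51
ΣP(t=0)·Q(t=0) = 1.65×366 + 10.53×127 = 603.9 + 1337.31 = 1941.21
Index = 1733.51 / 1941.21 × 100 = 89.3005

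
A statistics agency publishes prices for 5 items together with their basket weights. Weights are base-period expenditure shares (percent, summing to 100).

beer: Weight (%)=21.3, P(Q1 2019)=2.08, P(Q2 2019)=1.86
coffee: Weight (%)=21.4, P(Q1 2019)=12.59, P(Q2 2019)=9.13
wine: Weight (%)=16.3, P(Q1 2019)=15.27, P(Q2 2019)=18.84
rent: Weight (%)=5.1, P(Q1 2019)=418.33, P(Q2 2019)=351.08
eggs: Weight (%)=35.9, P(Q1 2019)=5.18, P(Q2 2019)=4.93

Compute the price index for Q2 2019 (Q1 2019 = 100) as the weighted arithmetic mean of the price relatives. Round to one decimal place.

93.1

beer: 21.3 × (1.86/2.08) = 21.3 × 0.894231 = 19.0471
coffee: 21.4 × (9.13/12.59) = 21.4 × 0.725179 = 15.5188
wine: 16.3 × (18.84/15.27) = 16.3 × 1.233792 = 20.1108
rent: 5.1 × (351.08/418.33) = 5.1 × 0.839242 = 4.2801
eggs: 35.9 × (4.93/5.18) = 35.9 × 0.951737 = 34.1674
Index = Σ wᵢ·(p₁ᵢ/p₀ᵢ) = 19.0471 + 15.5188 + 20.1108 + 4.2801 + 34.1674 = 93.1243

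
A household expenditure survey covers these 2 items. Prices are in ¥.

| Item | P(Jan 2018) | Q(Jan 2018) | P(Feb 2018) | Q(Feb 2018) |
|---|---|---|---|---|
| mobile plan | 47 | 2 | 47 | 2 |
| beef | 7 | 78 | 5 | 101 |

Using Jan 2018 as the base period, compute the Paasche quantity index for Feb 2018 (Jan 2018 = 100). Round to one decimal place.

123.8

Paasche quantity index uses current-period prices as weights.
ΣP(Feb 2018)·Q(Feb 2018) = 47×2 + 5×101 = 94 + 505 = 599
ΣP(Feb 2018)·Q(Jan 2018) = 47×2 + 5×78 = 94 + 390 = 484
Index = 599 / 484 × 100 = 123.7603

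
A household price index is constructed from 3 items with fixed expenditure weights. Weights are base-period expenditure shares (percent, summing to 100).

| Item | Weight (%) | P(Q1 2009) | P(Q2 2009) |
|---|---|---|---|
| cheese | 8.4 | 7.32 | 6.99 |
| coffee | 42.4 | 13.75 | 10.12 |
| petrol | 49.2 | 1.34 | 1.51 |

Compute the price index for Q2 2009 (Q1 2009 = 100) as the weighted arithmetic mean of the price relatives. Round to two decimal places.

cheese: 8.4 × (6.99/7.32) = 8.4 × 0.954918 = 8.0213
coffee: 42.4 × (10.12/13.75) = 42.4 × 0.736000 = 31.2064
petrol: 49.2 × (1.51/1.34) = 49.2 × 1.126866 = 55.4418
Index = Σ wᵢ·(p₁ᵢ/p₀ᵢ) = 8.0213 + 31.2064 + 55.4418 = 94.6695

94.67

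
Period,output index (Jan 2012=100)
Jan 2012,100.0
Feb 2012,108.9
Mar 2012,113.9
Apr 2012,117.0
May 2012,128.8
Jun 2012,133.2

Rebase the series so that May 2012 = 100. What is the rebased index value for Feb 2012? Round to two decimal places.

Rebased(Feb 2012) = 108.9 / 128.8 × 100 = 84.5497

84.55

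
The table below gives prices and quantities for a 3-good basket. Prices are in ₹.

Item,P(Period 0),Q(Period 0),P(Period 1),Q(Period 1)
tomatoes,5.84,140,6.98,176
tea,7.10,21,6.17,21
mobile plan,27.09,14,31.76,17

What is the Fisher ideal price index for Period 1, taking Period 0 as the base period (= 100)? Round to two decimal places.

Laspeyres component (base-period weights):
ΣP(Period 1)Q(Period 0) = 6.98×140 + 6.17×21 + 31.76×14 = 977.2 + 129.57 + 444.64 = 1551.41
ΣP(Period 0)Q(Period 0) = 5.84×140 + 7.10×21 + 27.09×14 = 817.6 + 149.1 + 379.26 = 1345.96
L = 1551.41 / 1345.96 × 100 = 115.2642
Paasche component (current-period weights):
ΣP(Period 1)Q(Period 1) = 6.98×176 + 6.17×21 + 31.76×17 = 1228.48 + 129.57 + 539.92 = 1897.97
ΣP(Period 0)Q(Period 1) = 5.84×176 + 7.10×21 + 27.09×17 = 1027.84 + 149.1 + 460.53 = 1637.47
P = 1897.97 / 1637.47 × 100 = 115.9087
Fisher = √(L × P) = √(115.2642 × 115.9087) = 115.5860

115.59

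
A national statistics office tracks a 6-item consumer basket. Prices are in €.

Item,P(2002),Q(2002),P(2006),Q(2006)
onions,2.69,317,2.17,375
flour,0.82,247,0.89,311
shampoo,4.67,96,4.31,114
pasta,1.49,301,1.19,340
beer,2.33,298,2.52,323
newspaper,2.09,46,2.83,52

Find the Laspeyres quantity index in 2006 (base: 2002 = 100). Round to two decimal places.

115.37

Laspeyres quantity index uses base-period prices as weights.
ΣP(2002)·Q(2006) = 2.69×375 + 0.82×311 + 4.67×114 + 1.49×340 + 2.33×323 + 2.09×52 = 1008.75 + 255.02 + 532.38 + 506.6 + 752.59 + 108.68 = 3164.02
ΣP(2002)·Q(2002) = 2.69×317 + 0.82×247 + 4.67×96 + 1.49×301 + 2.33×298 + 2.09×46 = 852.73 + 202.54 + 448.32 + 448.49 + 694.34 + 96.14 = 2742.56
Index = 3164.02 / 2742.56 × 100 = 115.3674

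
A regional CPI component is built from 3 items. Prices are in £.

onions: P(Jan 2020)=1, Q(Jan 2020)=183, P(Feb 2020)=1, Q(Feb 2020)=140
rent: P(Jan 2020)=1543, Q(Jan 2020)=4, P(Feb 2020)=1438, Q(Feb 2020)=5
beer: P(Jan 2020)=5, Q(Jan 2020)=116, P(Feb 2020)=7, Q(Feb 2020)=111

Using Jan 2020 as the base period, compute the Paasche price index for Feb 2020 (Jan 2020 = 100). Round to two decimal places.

96.40

Paasche price index uses current-period quantities as weights.
ΣP(Feb 2020)·Q(Feb 2020) = 1×140 + 1438×5 + 7×111 = 140 + 7190 + 777 = 8107
ΣP(Jan 2020)·Q(Feb 2020) = 1×140 + 1543×5 + 5×111 = 140 + 7715 + 555 = 8410
Index = 8107 / 8410 × 100 = 96.3971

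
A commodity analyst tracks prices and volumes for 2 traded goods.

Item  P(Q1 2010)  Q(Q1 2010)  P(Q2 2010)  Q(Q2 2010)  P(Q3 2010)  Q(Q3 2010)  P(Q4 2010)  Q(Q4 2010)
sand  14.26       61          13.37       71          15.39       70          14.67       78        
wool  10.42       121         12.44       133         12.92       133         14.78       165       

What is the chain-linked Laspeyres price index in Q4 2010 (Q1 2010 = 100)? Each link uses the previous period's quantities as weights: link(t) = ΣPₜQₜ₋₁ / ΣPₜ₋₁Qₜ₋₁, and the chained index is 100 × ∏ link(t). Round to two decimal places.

125.88

Link Q1 2010→Q2 2010:
ΣP(Q2 2010)Q(Q1 2010) = 13.37×61 + 12.44×121 = 815.57 + 1505.24 = 2320.81
ΣP(Q1 2010)Q(Q1 2010) = 14.26×61 + 10.42×121 = 869.86 + 1260.82 = 2130.68
link = 2320.81/2130.68 = 1.089234
Link Q2 2010→Q3 2010:
ΣP(Q3 2010)Q(Q2 2010) = 15.39×71 + 12.92×133 = 1092.69 + 1718.36 = 2811.05
ΣP(Q2 2010)Q(Q2 2010) = 13.37×71 + 12.44×133 = 949.27 + 1654.52 = 2603.79
link = 2811.05/2603.79 = 1.079599
Link Q3 2010→Q4 2010:
ΣP(Q4 2010)Q(Q3 2010) = 14.67×70 + 14.78×133 = 1026.9 + 1965.74 = 2992.64
ΣP(Q3 2010)Q(Q3 2010) = 15.39×70 + 12.92×133 = 1077.3 + 1718.36 = 2795.66
link = 2992.64/2795.66 = 1.070459
Chained index = 100 × 1.089234 × 1.079599 × 1.070459 = 125.8792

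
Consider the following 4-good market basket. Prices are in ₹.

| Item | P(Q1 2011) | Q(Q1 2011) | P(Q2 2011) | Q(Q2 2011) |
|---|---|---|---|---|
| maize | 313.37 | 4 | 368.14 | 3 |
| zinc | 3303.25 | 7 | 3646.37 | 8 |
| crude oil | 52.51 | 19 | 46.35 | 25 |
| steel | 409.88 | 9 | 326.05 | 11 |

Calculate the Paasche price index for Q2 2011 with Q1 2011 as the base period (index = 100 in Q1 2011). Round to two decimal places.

105.52

Paasche price index uses current-period quantities as weights.
ΣP(Q2 2011)·Q(Q2 2011) = 368.14×3 + 3646.37×8 + 46.35×25 + 326.05×11 = 1104.42 + 29170.96 + 1158.75 + 3586.55 = 35020.68
ΣP(Q1 2011)·Q(Q2 2011) = 313.37×3 + 3303.25×8 + 52.51×25 + 409.88×11 = 940.11 + 26426 + 1312.75 + 4508.68 = 33187.54
Index = 35020.68 / 33187.54 × 100 = 105.5236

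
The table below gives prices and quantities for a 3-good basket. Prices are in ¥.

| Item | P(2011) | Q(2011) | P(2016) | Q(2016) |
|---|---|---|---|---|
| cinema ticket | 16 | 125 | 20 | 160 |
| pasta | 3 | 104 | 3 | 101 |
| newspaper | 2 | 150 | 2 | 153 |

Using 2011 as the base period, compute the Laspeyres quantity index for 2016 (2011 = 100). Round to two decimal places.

Laspeyres quantity index uses base-period prices as weights.
ΣP(2011)·Q(2016) = 16×160 + 3×101 + 2×153 = 2560 + 303 + 306 = 3169
ΣP(2011)·Q(2011) = 16×125 + 3×104 + 2×150 = 2000 + 312 + 300 = 2612
Index = 3169 / 2612 × 100 = 121.3247

121.32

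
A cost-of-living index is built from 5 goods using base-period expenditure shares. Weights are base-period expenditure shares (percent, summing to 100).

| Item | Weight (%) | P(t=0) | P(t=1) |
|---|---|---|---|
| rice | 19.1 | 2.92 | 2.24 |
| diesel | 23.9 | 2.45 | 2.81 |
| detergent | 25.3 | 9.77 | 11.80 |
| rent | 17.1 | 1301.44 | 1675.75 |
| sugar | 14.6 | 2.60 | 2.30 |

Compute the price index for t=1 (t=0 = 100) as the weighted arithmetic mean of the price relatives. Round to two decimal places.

107.55

rice: 19.1 × (2.24/2.92) = 19.1 × 0.767123 = 14.6521
diesel: 23.9 × (2.81/2.45) = 23.9 × 1.146939 = 27.4118
detergent: 25.3 × (11.80/9.77) = 25.3 × 1.207779 = 30.5568
rent: 17.1 × (1675.75/1301.44) = 17.1 × 1.287612 = 22.0182
sugar: 14.6 × (2.30/2.60) = 14.6 × 0.884615 = 12.9154
Index = Σ wᵢ·(p₁ᵢ/p₀ᵢ) = 14.6521 + 27.4118 + 30.5568 + 22.0182 + 12.9154 = 107.5543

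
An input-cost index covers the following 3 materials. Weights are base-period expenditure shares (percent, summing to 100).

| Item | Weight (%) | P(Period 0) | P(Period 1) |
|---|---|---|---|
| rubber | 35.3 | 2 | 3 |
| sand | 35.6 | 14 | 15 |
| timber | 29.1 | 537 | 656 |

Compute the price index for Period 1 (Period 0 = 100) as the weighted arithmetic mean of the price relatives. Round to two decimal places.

rubber: 35.3 × (3/2) = 35.3 × 1.500000 = 52.9500
sand: 35.6 × (15/14) = 35.6 × 1.071429 = 38.1429
timber: 29.1 × (656/537) = 29.1 × 1.221601 = 35.5486
Index = Σ wᵢ·(p₁ᵢ/p₀ᵢ) = 52.9500 + 38.1429 + 35.5486 = 126.6415

126.64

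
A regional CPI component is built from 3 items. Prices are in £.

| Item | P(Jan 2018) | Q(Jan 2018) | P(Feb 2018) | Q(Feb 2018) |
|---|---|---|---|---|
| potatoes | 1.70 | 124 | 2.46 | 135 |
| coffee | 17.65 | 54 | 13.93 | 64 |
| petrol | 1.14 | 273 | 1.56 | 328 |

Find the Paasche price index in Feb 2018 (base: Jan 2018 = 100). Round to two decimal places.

Paasche price index uses current-period quantities as weights.
ΣP(Feb 2018)·Q(Feb 2018) = 2.46×135 + 13.93×64 + 1.56×328 = 332.1 + 891.52 + 511.68 = 1735.3
ΣP(Jan 2018)·Q(Feb 2018) = 1.70×135 + 17.65×64 + 1.14×328 = 229.5 + 1129.6 + 373.92 = 1733.02
Index = 1735.3 / 1733.02 × 100 = 100.1316

100.13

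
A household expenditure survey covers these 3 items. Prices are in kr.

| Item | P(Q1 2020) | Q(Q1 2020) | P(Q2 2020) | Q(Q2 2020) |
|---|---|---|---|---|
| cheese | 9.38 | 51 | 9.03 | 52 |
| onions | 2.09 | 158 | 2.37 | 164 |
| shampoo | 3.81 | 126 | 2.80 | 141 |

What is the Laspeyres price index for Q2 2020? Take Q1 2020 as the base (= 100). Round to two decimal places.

92.17

Laspeyres price index uses base-period quantities as weights.
ΣP(Q2 2020)·Q(Q1 2020) = 9.03×51 + 2.37×158 + 2.80×126 = 460.53 + 374.46 + 352.8 = 1187.79
ΣP(Q1 2020)·Q(Q1 2020) = 9.38×51 + 2.09×158 + 3.81×126 = 478.38 + 330.22 + 480.06 = 1288.66
Index = 1187.79 / 1288.66 × 100 = 92.1725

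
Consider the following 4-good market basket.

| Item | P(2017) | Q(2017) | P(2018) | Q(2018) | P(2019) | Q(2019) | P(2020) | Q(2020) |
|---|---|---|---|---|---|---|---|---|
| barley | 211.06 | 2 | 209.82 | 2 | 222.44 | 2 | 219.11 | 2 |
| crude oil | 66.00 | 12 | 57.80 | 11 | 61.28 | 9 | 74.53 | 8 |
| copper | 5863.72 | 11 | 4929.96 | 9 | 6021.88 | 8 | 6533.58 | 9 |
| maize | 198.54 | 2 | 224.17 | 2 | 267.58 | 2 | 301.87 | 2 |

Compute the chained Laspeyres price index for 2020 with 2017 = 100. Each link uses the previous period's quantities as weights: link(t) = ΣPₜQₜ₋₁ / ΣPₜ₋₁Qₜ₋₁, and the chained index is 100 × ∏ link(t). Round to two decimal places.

111.58

Link 2017→2018:
ΣP(2018)Q(2017) = 209.82×2 + 57.80×12 + 4929.96×11 + 224.17×2 = 419.64 + 693.6 + 54229.56 + 448.34 = 55791.14
ΣP(2017)Q(2017) = 211.06×2 + 66.00×12 + 5863.72×11 + 198.54×2 = 422.12 + 792 + 64500.92 + 397.08 = 66112.12
link = 55791.14/66112.12 = 0.843887
Link 2018→2019:
ΣP(2019)Q(2018) = 222.44×2 + 61.28×11 + 6021.88×9 + 267.58×2 = 444.88 + 674.08 + 54196.92 + 535.16 = 55851.04
ΣP(2018)Q(2018) = 209.82×2 + 57.80×11 + 4929.96×9 + 224.17×2 = 419.64 + 635.8 + 44369.64 + 448.34 = 45873.42
link = 55851.04/45873.42 = 1.217503
Link 2019→2020:
ΣP(2020)Q(2019) = 219.11×2 + 74.53×9 + 6533.58×8 + 301.87×2 = 438.22 + 670.77 + 52268.64 + 603.74 = 53981.37
ΣP(2019)Q(2019) = 222.44×2 + 61.28×9 + 6021.88×8 + 267.58×2 = 444.88 + 551.52 + 48175.04 + 535.16 = 49706.6
link = 53981.37/49706.6 = 1.086000
Chained index = 100 × 0.843887 × 1.217503 × 1.086000 = 111.5794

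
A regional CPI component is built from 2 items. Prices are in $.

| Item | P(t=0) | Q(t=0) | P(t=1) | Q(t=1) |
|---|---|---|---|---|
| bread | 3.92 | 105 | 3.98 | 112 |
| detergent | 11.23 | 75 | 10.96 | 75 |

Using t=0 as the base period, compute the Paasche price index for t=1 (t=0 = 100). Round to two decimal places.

Paasche price index uses current-period quantities as weights.
ΣP(t=1)·Q(t=1) = 3.98×112 + 10.96×75 = 445.76 + 822 = 1267.76
ΣP(t=0)·Q(t=1) = 3.92×112 + 11.23×75 = 439.04 + 842.25 = 1281.29
Index = 1267.76 / 1281.29 × 100 = 98.9440

98.94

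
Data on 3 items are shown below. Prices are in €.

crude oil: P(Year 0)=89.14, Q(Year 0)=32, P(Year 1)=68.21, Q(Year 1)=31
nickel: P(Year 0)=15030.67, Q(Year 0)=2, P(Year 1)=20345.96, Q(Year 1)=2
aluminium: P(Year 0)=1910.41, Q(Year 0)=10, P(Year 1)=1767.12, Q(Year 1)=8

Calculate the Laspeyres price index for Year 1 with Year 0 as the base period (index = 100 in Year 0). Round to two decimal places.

116.39

Laspeyres price index uses base-period quantities as weights.
ΣP(Year 1)·Q(Year 0) = 68.21×32 + 20345.96×2 + 1767.12×10 = 2182.72 + 40691.92 + 17671.2 = 60545.84
ΣP(Year 0)·Q(Year 0) = 89.14×32 + 15030.67×2 + 1910.41×10 = 2852.48 + 30061.34 + 19104.1 = 52017.92
Index = 60545.84 / 52017.92 × 100 = 116.3942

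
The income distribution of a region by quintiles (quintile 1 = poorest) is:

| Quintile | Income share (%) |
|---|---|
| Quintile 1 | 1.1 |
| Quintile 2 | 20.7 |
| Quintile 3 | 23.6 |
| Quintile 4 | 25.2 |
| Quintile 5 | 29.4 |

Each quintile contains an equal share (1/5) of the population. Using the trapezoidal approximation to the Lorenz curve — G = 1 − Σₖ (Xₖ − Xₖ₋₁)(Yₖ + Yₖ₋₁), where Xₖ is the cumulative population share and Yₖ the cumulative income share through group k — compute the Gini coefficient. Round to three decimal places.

0.244

Cumulative income shares Yₖ: 0.0110, 0.2180, 0.4540, 0.7060, 1.0000
Σ (Xₖ−Xₖ₋₁)(Yₖ+Yₖ₋₁) = (1/5)(0.0110+0.0000) + (1/5)(0.2180+0.0110) + (1/5)(0.4540+0.2180) + (1/5)(0.7060+0.4540) + (1/5)(1.0000+0.7060)
  = 0.0022 + 0.0458 + 0.1344 + 0.2320 + 0.3412 = 0.7556
G = 1 − 0.7556 = 0.2444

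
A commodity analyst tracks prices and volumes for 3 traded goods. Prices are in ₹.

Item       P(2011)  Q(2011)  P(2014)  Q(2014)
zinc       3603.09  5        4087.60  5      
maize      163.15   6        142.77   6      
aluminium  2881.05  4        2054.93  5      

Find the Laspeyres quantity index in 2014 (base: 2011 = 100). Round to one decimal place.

Laspeyres quantity index uses base-period prices as weights.
ΣP(2011)·Q(2014) = 3603.09×5 + 163.15×6 + 2881.05×5 = 18015.45 + 978.9 + 14405.25 = 33399.6
ΣP(2011)·Q(2011) = 3603.09×5 + 163.15×6 + 2881.05×4 = 18015.45 + 978.9 + 11524.2 = 30518.55
Index = 33399.6 / 30518.55 × 100 = 109.4403

109.4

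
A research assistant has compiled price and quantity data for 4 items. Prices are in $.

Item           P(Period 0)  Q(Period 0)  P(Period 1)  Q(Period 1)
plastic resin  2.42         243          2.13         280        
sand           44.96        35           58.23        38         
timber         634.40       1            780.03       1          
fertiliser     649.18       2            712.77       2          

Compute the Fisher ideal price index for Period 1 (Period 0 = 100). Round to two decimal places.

116.20

Laspeyres component (base-period weights):
ΣP(Period 1)Q(Period 0) = 2.13×243 + 58.23×35 + 780.03×1 + 712.77×2 = 517.59 + 2038.05 + 780.03 + 1425.54 = 4761.21
ΣP(Period 0)Q(Period 0) = 2.42×243 + 44.96×35 + 634.40×1 + 649.18×2 = 588.06 + 1573.6 + 634.4 + 1298.36 = 4094.42
L = 4761.21 / 4094.42 × 100 = 116.2853
Paasche component (current-period weights):
ΣP(Period 1)Q(Period 1) = 2.13×280 + 58.23×38 + 780.03×1 + 712.77×2 = 596.4 + 2212.74 + 780.03 + 1425.54 = 5014.71
ΣP(Period 0)Q(Period 1) = 2.42×280 + 44.96×38 + 634.40×1 + 649.18×2 = 677.6 + 1708.48 + 634.4 + 1298.36 = 4318.84
P = 5014.71 / 4318.84 × 100 = 116.1124
Fisher = √(L × P) = √(116.2853 × 116.1124) = 116.1988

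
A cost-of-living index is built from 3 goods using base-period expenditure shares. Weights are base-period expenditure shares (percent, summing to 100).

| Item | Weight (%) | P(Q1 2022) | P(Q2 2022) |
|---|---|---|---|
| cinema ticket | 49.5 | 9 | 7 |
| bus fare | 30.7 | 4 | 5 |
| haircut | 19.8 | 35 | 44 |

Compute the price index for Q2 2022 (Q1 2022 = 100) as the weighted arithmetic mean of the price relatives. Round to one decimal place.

cinema ticket: 49.5 × (7/9) = 49.5 × 0.777778 = 38.5000
bus fare: 30.7 × (5/4) = 30.7 × 1.250000 = 38.3750
haircut: 19.8 × (44/35) = 19.8 × 1.257143 = 24.8914
Index = Σ wᵢ·(p₁ᵢ/p₀ᵢ) = 38.5000 + 38.3750 + 24.8914 = 101.7664

101.8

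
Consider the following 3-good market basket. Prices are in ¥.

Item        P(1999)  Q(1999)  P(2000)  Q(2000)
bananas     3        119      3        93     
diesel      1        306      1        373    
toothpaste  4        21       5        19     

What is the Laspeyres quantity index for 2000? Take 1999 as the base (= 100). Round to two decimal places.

Laspeyres quantity index uses base-period prices as weights.
ΣP(1999)·Q(2000) = 3×93 + 1×373 + 4×19 = 279 + 373 + 76 = 728
ΣP(1999)·Q(1999) = 3×119 + 1×306 + 4×21 = 357 + 306 + 84 = 747
Index = 728 / 747 × 100 = 97.4565

97.46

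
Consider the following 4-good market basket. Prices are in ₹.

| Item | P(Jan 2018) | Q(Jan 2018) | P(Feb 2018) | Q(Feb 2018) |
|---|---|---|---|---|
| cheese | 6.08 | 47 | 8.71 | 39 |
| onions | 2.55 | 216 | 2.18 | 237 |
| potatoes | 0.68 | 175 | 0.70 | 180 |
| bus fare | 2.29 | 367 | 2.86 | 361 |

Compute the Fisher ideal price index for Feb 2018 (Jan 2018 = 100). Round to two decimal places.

113.40

Laspeyres component (base-period weights):
ΣP(Feb 2018)Q(Jan 2018) = 8.71×47 + 2.18×216 + 0.70×175 + 2.86×367 = 409.37 + 470.88 + 122.5 + 1049.62 = 2052.37
ΣP(Jan 2018)Q(Jan 2018) = 6.08×47 + 2.55×216 + 0.68×175 + 2.29×367 = 285.76 + 550.8 + 119 + 840.43 = 1795.99
L = 2052.37 / 1795.99 × 100 = 114.2751
Paasche component (current-period weights):
ΣP(Feb 2018)Q(Feb 2018) = 8.71×39 + 2.18×237 + 0.70×180 + 2.86×361 = 339.69 + 516.66 + 126 + 1032.46 = 2014.81
ΣP(Jan 2018)Q(Feb 2018) = 6.08×39 + 2.55×237 + 0.68×180 + 2.29×361 = 237.12 + 604.35 + 122.4 + 826.69 = 1790.56
P = 2014.81 / 1790.56 × 100 = 112.5240
Fisher = √(L × P) = √(114.2751 × 112.5240) = 113.3962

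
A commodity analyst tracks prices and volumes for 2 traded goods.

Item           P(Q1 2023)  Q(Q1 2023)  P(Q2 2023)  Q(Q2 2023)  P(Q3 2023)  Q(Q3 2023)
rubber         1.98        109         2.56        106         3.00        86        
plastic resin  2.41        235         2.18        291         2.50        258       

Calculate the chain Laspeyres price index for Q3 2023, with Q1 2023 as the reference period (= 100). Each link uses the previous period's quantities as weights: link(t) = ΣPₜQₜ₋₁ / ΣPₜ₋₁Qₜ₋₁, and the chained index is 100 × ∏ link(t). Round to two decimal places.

Link Q1 2023→Q2 2023:
ΣP(Q2 2023)Q(Q1 2023) = 2.56×109 + 2.18×235 = 279.04 + 512.3 = 791.34
ΣP(Q1 2023)Q(Q1 2023) = 1.98×109 + 2.41×235 = 215.82 + 566.35 = 782.17
link = 791.34/782.17 = 1.011724
Link Q2 2023→Q3 2023:
ΣP(Q3 2023)Q(Q2 2023) = 3.00×106 + 2.50×291 = 318 + 727.5 = 1045.5
ΣP(Q2 2023)Q(Q2 2023) = 2.56×106 + 2.18×291 = 271.36 + 634.38 = 905.74
link = 1045.5/905.74 = 1.154305
Chained index = 100 × 1.011724 × 1.154305 = 116.7838

116.78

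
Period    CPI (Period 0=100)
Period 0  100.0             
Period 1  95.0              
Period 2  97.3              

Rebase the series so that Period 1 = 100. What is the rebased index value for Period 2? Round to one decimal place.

102.4

Rebased(Period 2) = 97.3 / 95.0 × 100 = 102.4211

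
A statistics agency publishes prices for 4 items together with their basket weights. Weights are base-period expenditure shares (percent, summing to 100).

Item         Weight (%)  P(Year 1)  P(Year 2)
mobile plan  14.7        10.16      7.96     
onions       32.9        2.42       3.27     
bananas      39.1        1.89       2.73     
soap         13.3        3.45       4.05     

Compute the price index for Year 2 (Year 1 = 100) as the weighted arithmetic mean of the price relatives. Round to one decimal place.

128.1

mobile plan: 14.7 × (7.96/10.16) = 14.7 × 0.783465 = 11.5169
onions: 32.9 × (3.27/2.42) = 32.9 × 1.351240 = 44.4558
bananas: 39.1 × (2.73/1.89) = 39.1 × 1.444444 = 56.4778
soap: 13.3 × (4.05/3.45) = 13.3 × 1.173913 = 15.6130
Index = Σ wᵢ·(p₁ᵢ/p₀ᵢ) = 11.5169 + 44.4558 + 56.4778 + 15.6130 = 128.0635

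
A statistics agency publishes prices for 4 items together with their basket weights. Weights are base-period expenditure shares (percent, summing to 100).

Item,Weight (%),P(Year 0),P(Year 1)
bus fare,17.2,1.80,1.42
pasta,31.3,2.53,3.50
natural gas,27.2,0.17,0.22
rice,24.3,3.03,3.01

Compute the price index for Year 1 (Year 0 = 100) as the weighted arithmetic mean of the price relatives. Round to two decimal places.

116.21

bus fare: 17.2 × (1.42/1.80) = 17.2 × 0.788889 = 13.5689
pasta: 31.3 × (3.50/2.53) = 31.3 × 1.383399 = 43.3004
natural gas: 27.2 × (0.22/0.17) = 27.2 × 1.294118 = 35.2000
rice: 24.3 × (3.01/3.03) = 24.3 × 0.993399 = 24.1396
Index = Σ wᵢ·(p₁ᵢ/p₀ᵢ) = 13.5689 + 43.3004 + 35.2000 + 24.1396 = 116.2089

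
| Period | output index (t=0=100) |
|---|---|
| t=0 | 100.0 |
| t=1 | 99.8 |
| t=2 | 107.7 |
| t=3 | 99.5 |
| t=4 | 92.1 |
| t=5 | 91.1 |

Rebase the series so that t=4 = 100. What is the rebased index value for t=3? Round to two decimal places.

Rebased(t=3) = 99.5 / 92.1 × 100 = 108.0347

108.03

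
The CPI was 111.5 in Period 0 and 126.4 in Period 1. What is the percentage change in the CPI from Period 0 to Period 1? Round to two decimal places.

Change = (126.4 − 111.5) / 111.5 × 100
       = 14.9 / 111.5 × 100 = 13.3632%

13.36%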